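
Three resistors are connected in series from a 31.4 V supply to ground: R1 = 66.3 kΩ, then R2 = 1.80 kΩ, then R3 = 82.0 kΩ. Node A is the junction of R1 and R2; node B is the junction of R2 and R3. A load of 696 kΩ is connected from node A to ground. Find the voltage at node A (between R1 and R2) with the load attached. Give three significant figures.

V ≈ 16.6 V

Below node A the series string R2+R3 = 83.80 kΩ sits in parallel with the 696 kΩ load: 74.79 kΩ.
V_A = 31.4 × 74.79/(66.3 + 74.79) = 16.6 V.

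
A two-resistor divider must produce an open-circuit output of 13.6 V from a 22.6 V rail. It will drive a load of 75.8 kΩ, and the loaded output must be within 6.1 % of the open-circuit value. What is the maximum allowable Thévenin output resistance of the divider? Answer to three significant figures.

Loading drop = R_th/(R_th + R_L) ≤ 0.0610, so R_th ≤ R_L · ε/(1−ε) = 75.8 kΩ × 0.0610/0.9390 = 4.92 kΩ.
(Any R1, R2 with R2/(R1+R2) = 0.602 and R1‖R2 ≤ 4.92 kΩ will meet the spec.)

R_th ≤ 4.92 kΩ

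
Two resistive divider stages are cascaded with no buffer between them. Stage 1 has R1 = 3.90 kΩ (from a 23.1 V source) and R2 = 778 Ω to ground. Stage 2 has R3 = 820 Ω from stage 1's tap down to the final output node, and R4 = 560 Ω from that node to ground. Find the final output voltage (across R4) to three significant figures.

Stage 2 presents R3+R4 = 1380 Ω as a load on stage 1's tap.
Stage 1's lower leg becomes R2‖(R3+R4) = 497.5 Ω, so V_mid = 23.1 × 497.5/4398 = 2.613 V.
Stage 2 is itself unloaded: V_out = V_mid × R4/(R3+R4) = 2.613 × 560/1380 = 1.06 V.

V_out ≈ 1.06 V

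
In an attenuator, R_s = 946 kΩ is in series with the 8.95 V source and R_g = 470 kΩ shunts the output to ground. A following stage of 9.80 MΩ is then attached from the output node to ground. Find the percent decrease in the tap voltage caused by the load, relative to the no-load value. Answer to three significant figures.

The divider's output (Thévenin) resistance is R_s‖R_g = 314.0 kΩ.
Fractional drop under load = R_th/(R_th + R_L) = 314.0 / (314.0 + 9800) = 0.03105.
So the output falls by 3.10 %.

3.10 %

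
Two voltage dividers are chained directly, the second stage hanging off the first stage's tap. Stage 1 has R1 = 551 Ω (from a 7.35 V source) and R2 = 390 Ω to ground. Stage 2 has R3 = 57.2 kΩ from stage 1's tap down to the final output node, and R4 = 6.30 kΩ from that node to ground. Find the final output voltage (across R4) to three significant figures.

Stage 2 presents R3+R4 = 63500 Ω as a load on stage 1's tap.
Stage 1's lower leg becomes R2‖(R3+R4) = 387.6 Ω, so V_mid = 7.35 × 387.6/938.6 = 3.035 V.
Stage 2 is itself unloaded: V_out = V_mid × R4/(R3+R4) = 3.035 × 6300/63500 = 0.301 V.

V_out ≈ 0.301 V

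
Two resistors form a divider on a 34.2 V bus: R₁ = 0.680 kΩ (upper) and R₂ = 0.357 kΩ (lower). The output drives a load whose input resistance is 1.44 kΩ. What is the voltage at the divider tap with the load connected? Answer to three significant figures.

The load sits in parallel with R₂: R₂‖R_L = (357 × 1440) / (357 + 1440) = 286.1 Ω.
V_out = 34.2 × 286.1 / (680 + 286.1) = 34.2 × 286.1/966.1 = 10.1 V.

V_out ≈ 10.1 V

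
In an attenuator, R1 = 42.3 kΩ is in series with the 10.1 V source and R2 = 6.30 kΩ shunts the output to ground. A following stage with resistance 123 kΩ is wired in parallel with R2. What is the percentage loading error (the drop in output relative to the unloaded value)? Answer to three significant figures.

The divider's output (Thévenin) resistance is R1‖R2 = 5.483 kΩ.
Fractional drop under load = R_th/(R_th + R_L) = 5.483 / (5.483 + 123) = 0.04268.
So the output falls by 4.27 %.

4.27 %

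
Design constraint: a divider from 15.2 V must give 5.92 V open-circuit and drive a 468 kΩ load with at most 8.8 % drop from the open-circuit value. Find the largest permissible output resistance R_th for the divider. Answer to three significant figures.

R_th ≤ 45.2 kΩ

Loading drop = R_th/(R_th + R_L) ≤ 0.0880, so R_th ≤ R_L · ε/(1−ε) = 468 kΩ × 0.0880/0.9120 = 45.2 kΩ.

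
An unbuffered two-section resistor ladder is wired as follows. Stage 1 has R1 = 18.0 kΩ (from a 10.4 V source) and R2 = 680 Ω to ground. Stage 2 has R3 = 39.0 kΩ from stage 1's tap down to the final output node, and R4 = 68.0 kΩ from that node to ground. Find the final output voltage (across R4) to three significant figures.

V_out ≈ 0.239 V

Stage 2 presents R3+R4 = 107000 Ω as a load on stage 1's tap.
Stage 1's lower leg becomes R2‖(R3+R4) = 675.7 Ω, so V_mid = 10.4 × 675.7/18680 = 0.3763 V.
Stage 2 is itself unloaded: V_out = V_mid × R4/(R3+R4) = 0.3763 × 68000/107000 = 0.239 V.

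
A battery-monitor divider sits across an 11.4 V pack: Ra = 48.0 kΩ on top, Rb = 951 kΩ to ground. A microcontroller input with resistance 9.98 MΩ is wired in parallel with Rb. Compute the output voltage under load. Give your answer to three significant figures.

V_out ≈ 10.8 V

The load sits in parallel with Rb: Rb‖R_L = (951 × 9980) / (951 + 9980) = 868.3 kΩ.
V_out = 11.4 × 868.3 / (48.0 + 868.3) = 11.4 × 868.3/916.3 = 10.8 V.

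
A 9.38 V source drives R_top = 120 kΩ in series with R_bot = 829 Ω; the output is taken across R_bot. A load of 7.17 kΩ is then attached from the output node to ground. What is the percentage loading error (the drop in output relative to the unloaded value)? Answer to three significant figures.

10.3 %

Unloaded V = 9.38 × 829/120800 = 0.064356 V.
Loaded: R_bot‖R_L = 743.1 Ω, giving V = 9.38 × 743.1/120700 = 0.057727 V.
Drop = (0.064356 − 0.057727) / 0.064356 = 10.3 %.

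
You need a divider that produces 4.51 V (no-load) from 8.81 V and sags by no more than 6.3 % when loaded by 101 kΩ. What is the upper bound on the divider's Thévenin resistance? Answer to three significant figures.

R_th ≤ 6.79 kΩ

Loading drop = R_th/(R_th + R_L) ≤ 0.0630, so R_th ≤ R_L · ε/(1−ε) = 101 kΩ × 0.0630/0.9370 = 6.79 kΩ.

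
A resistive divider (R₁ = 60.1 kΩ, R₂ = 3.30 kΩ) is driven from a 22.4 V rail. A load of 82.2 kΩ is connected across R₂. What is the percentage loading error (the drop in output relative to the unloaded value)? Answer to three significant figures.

3.67 %

The divider's output (Thévenin) resistance is R₁‖R₂ = 3.128 kΩ.
Fractional drop under load = R_th/(R_th + R_L) = 3.128 / (3.128 + 82.2) = 0.03666.
So the output falls by 3.67 %.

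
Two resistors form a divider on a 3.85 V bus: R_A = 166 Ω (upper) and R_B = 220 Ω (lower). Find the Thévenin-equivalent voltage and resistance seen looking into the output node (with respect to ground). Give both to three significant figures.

V_th is the open-circuit tap voltage: 3.85 × 220/(166 + 220) = 2.19 V.
With the supply zeroed, R_A and R_B appear in parallel from the tap: R_th = R_A‖R_B = (166 × 220)/386.0 = 94.6 Ω.

V_th = 2.19 V, R_th = 94.6 Ω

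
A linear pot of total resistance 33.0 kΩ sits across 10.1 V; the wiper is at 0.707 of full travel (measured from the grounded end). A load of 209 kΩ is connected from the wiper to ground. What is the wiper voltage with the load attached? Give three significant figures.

V ≈ 6.91 V

The wiper splits the pot into (1−α)R = 9.669 kΩ above and αR = 23.33 kΩ below.
Lower section ‖ load = 20.99 kΩ.
V_wiper = 10.1 × 20.99/(9.669 + 20.99) = 6.91 V.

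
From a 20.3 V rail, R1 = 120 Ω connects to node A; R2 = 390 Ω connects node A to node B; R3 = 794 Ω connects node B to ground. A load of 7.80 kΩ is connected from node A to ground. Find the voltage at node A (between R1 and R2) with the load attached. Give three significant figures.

Below node A the series string R2+R3 = 1184 Ω sits in parallel with the 7800 Ω load: 1028 Ω.
V_A = 20.3 × 1028/(120 + 1028) = 18.2 V.

V ≈ 18.2 V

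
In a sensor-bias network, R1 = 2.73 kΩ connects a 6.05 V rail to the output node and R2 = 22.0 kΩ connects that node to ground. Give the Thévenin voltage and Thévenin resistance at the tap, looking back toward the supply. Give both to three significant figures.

V_th = 5.38 V, R_th = 2.43 kΩ

V_th is the open-circuit tap voltage: 6.05 × 22.0/(2.73 + 22.0) = 5.38 V.
With the supply zeroed, R1 and R2 appear in parallel from the tap: R_th = R1‖R2 = (2.73 × 22.0)/24.73 = 2.43 kΩ.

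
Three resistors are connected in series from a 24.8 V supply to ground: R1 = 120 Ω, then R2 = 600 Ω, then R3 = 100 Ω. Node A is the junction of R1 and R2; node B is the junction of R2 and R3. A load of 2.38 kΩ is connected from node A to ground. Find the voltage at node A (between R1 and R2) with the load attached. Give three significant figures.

V ≈ 20.3 V

Below node A the series string R2+R3 = 700.0 Ω sits in parallel with the 2380 Ω load: 540.9 Ω.
V_A = 24.8 × 540.9/(120 + 540.9) = 20.3 V.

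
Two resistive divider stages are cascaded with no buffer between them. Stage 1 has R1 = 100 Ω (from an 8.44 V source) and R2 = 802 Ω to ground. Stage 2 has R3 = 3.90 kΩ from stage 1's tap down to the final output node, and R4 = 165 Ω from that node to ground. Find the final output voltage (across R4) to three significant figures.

Stage 2 presents R3+R4 = 4065 Ω as a load on stage 1's tap.
Stage 1's lower leg becomes R2‖(R3+R4) = 669.8 Ω, so V_mid = 8.44 × 669.8/769.8 = 7.344 V.
Stage 2 is itself unloaded: V_out = V_mid × R4/(R3+R4) = 7.344 × 165/4065 = 0.298 V.

V_out ≈ 0.298 V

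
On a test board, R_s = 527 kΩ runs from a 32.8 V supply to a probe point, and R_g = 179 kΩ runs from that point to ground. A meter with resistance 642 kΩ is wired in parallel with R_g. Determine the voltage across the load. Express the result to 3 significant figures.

The load sits in parallel with R_g: R_g‖R_L = (179 × 642) / (179 + 642) = 140.0 kΩ.
V_out = 32.8 × 140.0 / (527 + 140.0) = 32.8 × 140.0/667.0 = 6.88 V.
(Unloaded it would have been 8.32 V.)

V_out ≈ 6.88 V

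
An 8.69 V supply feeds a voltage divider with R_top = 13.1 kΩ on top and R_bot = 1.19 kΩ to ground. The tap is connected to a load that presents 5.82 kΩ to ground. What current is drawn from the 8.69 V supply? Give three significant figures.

R_bot‖R_L = 0.9880 kΩ, so the source sees R_top + R_bot‖R_L = 14.09 kΩ.
I = 8.69 V / 14.09 kΩ = 0.617 mA.

I ≈ 0.617 mA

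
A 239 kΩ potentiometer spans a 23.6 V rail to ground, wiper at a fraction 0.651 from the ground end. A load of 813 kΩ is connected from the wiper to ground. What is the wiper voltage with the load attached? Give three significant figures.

V ≈ 14.4 V

The wiper splits the pot into (1−α)R = 83.41 kΩ above and αR = 155.6 kΩ below.
Lower section ‖ load = 130.6 kΩ.
V_wiper = 23.6 × 130.6/(83.41 + 130.6) = 14.4 V.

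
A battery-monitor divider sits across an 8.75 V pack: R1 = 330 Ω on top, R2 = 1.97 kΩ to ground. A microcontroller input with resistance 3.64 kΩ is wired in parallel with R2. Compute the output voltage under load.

V_out ≈ 6.95 V

The load sits in parallel with R2: R2‖R_L = (1970 × 3640) / (1970 + 3640) = 1278 Ω.
V_out = 8.75 × 1278 / (330 + 1278) = 8.75 × 1278/1608 = 6.95 V.
(Unloaded it would have been 7.49 V.)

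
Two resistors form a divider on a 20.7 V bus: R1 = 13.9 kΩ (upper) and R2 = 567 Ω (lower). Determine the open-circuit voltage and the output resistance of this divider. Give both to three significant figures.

V_th = 0.811 V, R_th = 545 Ω

V_th is the open-circuit tap voltage: 20.7 × 567/(13900 + 567) = 0.811 V.
With the supply zeroed, R1 and R2 appear in parallel from the tap: R_th = R1‖R2 = (13900 × 567)/14470 = 545 Ω.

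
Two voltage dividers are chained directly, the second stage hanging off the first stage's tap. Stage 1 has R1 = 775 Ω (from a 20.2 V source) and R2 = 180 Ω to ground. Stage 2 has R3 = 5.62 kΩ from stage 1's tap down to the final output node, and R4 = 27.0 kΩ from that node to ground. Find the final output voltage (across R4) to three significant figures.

V_out ≈ 3.14 V

Stage 2 presents R3+R4 = 32620 Ω as a load on stage 1's tap.
Stage 1's lower leg becomes R2‖(R3+R4) = 179.0 Ω, so V_mid = 20.2 × 179.0/954.0 = 3.790 V.
Stage 2 is itself unloaded: V_out = V_mid × R4/(R3+R4) = 3.790 × 27000/32620 = 3.14 V.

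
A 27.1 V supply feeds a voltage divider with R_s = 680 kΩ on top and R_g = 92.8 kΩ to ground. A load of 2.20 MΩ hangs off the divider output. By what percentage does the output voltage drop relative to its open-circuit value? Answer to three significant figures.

The divider's output (Thévenin) resistance is R_s‖R_g = 81.66 kΩ.
Fractional drop under load = R_th/(R_th + R_L) = 81.66 / (81.66 + 2200) = 0.03579.
So the output falls by 3.58 %.

3.58 %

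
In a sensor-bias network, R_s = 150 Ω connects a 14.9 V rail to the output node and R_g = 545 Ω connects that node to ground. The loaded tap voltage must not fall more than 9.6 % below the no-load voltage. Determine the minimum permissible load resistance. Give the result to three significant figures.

R_L(min) ≈ 1.11 kΩ

Output resistance R_th = R_s‖R_g = (150 × 545)/695.0 = 117.6 Ω.
The fractional drop is R_th/(R_th + R_L); requiring this ≤ 0.0960 gives R_L ≥ R_th(1/0.0960 − 1) = 117.6 × 9.417 = 1.11 kΩ.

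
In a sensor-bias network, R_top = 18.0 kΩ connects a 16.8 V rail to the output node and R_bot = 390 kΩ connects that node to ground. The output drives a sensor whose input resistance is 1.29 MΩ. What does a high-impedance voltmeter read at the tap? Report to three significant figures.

V_out ≈ 15.8 V

The load sits in parallel with R_bot: R_bot‖R_L = (390 × 1290) / (390 + 1290) = 299.5 kΩ.
V_out = 16.8 × 299.5 / (18.0 + 299.5) = 16.8 × 299.5/317.5 = 15.8 V.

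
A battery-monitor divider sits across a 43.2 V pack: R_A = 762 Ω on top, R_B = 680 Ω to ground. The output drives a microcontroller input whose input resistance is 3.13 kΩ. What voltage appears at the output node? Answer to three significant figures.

V_out ≈ 18.3 V

The load sits in parallel with R_B: R_B‖R_L = (680 × 3130) / (680 + 3130) = 558.6 Ω.
V_out = 43.2 × 558.6 / (762 + 558.6) = 43.2 × 558.6/1321 = 18.3 V.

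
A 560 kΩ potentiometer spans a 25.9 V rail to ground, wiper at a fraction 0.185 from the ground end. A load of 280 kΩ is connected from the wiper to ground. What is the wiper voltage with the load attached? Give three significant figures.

V ≈ 3.68 V

The wiper splits the pot into (1−α)R = 456.4 kΩ above and αR = 103.6 kΩ below.
Lower section ‖ load = 75.62 kΩ.
V_wiper = 25.9 × 75.62/(456.4 + 75.62) = 3.68 V.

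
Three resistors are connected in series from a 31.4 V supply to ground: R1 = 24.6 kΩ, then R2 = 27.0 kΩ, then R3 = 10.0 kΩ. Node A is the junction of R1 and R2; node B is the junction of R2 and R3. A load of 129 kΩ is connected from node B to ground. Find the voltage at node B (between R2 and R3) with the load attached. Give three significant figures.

V ≈ 4.79 V

At node B, R3 is in parallel with the load: R3‖R_L = 9.281 kΩ.
Below node A the resistance is R2 + (R3‖R_L) = 36.28 kΩ, so V_A = 31.4 × 36.28/60.88 = 18.71 V.
Then V_B = V_A × (R3‖R_L)/(R2 + R3‖R_L) = 18.71 × 9.281/36.28 = 4.79 V.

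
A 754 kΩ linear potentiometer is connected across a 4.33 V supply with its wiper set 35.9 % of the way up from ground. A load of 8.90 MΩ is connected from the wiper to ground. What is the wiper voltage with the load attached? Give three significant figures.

V ≈ 1.52 V

The wiper splits the pot into (1−α)R = 483.3 kΩ above and αR = 270.7 kΩ below.
Lower section ‖ load = 262.7 kΩ.
V_wiper = 4.33 × 262.7/(483.3 + 262.7) = 1.52 V.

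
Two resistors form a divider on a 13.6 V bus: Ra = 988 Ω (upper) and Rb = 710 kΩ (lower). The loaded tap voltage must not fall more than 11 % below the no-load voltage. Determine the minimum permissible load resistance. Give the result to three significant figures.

Output resistance R_th = Ra‖Rb = (988 × 710000)/711000 = 986.6 Ω.
The fractional drop is R_th/(R_th + R_L); requiring this ≤ 0.110 gives R_L ≥ R_th(1/0.110 − 1) = 986.6 × 8.091 = 7.98 kΩ.

R_L(min) ≈ 7.98 kΩ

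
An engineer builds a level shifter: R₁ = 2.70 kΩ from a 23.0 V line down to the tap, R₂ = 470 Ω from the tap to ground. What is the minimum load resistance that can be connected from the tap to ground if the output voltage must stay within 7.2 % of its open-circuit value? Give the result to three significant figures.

R_L(min) ≈ 5.16 kΩ

Output resistance R_th = R₁‖R₂ = (2700 × 470)/3170 = 400.3 Ω.
The fractional drop is R_th/(R_th + R_L); requiring this ≤ 0.0720 gives R_L ≥ R_th(1/0.0720 − 1) = 400.3 × 12.89 = 5.16 kΩ.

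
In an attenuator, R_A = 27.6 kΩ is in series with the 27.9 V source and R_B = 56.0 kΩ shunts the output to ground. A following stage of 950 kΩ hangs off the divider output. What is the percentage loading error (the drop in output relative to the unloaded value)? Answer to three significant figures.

The divider's output (Thévenin) resistance is R_A‖R_B = 18.49 kΩ.
Fractional drop under load = R_th/(R_th + R_L) = 18.49 / (18.49 + 950) = 0.01909.
So the output falls by 1.91 %.

1.91 %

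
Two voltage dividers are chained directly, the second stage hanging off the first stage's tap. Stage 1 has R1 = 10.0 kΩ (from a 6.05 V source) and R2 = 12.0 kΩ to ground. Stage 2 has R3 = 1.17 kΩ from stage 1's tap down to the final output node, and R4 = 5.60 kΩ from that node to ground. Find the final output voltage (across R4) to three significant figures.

V_out ≈ 1.51 V

Stage 2 presents R3+R4 = 6.770 kΩ as a load on stage 1's tap.
Stage 1's lower leg becomes R2‖(R3+R4) = 4.328 kΩ, so V_mid = 6.05 × 4.328/14.33 = 1.828 V.
Stage 2 is itself unloaded: V_out = V_mid × R4/(R3+R4) = 1.828 × 5.60/6.770 = 1.51 V.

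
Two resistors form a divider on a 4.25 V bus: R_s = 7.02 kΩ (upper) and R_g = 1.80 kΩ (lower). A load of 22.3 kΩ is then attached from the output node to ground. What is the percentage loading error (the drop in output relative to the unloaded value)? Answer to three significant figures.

6.04 %

The divider's output (Thévenin) resistance is R_s‖R_g = 1.433 kΩ.
Fractional drop under load = R_th/(R_th + R_L) = 1.433 / (1.433 + 22.3) = 0.06037.
So the output falls by 6.04 %.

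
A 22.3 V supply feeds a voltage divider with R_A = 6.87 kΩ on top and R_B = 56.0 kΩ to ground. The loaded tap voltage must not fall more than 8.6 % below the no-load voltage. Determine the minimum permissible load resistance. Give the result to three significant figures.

Output resistance R_th = R_A‖R_B = (6.87 × 56.0)/62.87 = 6.119 kΩ.
The fractional drop is R_th/(R_th + R_L); requiring this ≤ 0.0860 gives R_L ≥ R_th(1/0.0860 − 1) = 6.119 × 10.63 = 65.0 kΩ.

R_L(min) ≈ 65.0 kΩ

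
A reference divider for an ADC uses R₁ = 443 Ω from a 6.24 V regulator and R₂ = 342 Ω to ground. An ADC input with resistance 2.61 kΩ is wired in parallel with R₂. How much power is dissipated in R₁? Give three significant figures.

P ≈ 31.0 mW

Total resistance from the source is R₁ + (R₂‖R_L) = 745.4 Ω, so I = 6.24/745.4 Ω = 8.372 mA.
P = I²·R₁ = (8.372 mA)² × 443 Ω = 31.0 mW.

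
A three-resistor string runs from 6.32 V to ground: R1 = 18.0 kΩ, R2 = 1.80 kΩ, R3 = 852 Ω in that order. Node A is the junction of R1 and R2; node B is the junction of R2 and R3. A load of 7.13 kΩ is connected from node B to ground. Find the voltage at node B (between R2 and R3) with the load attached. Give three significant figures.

At node B, R3 is in parallel with the load: R3‖R_L = 761.1 Ω.
Below node A the resistance is R2 + (R3‖R_L) = 2561 Ω, so V_A = 6.32 × 2561/20560 = 0.7872 V.
Then V_B = V_A × (R3‖R_L)/(R2 + R3‖R_L) = 0.7872 × 761.1/2561 = 0.234 V.

V ≈ 0.234 V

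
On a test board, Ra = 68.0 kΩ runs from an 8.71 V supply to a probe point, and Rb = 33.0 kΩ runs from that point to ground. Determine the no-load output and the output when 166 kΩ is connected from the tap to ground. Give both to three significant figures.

Open-circuit: V = 8.71 × 33.0/(68.0 + 33.0) = 2.85 V.
With the load, Rb becomes Rb‖R_L = 27.53 kΩ, so V = 8.71 × 27.53/95.53 = 2.51 V.

Unloaded: 2.85 V; loaded: 2.51 V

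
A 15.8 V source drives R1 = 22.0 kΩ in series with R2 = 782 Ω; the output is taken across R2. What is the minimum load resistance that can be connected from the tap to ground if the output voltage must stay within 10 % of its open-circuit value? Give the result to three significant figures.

Output resistance R_th = R1‖R2 = (22000 × 782)/22780 = 755.2 Ω.
The fractional drop is R_th/(R_th + R_L); requiring this ≤ 0.100 gives R_L ≥ R_th(1/0.100 − 1) = 755.2 × 9.000 = 6.80 kΩ.

R_L(min) ≈ 6.80 kΩ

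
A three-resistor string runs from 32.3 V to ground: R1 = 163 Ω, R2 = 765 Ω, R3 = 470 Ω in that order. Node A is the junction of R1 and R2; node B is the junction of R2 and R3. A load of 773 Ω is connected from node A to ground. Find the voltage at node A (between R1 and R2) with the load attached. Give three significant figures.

Below node A the series string R2+R3 = 1235 Ω sits in parallel with the 773 Ω load: 475.4 Ω.
V_A = 32.3 × 475.4/(163 + 475.4) = 24.1 V.

V ≈ 24.1 V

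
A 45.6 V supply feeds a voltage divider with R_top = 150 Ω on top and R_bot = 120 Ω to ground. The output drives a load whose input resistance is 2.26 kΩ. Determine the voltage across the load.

The load sits in parallel with R_bot: R_bot‖R_L = (120 × 2260) / (120 + 2260) = 113.9 Ω.
V_out = 45.6 × 113.9 / (150 + 113.9) = 45.6 × 113.9/263.9 = 19.7 V.
(Unloaded it would have been 20.3 V.)

V_out ≈ 19.7 V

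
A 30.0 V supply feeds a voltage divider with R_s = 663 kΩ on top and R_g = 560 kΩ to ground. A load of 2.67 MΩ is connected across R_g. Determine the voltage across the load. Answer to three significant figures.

V_out ≈ 12.3 V

The load sits in parallel with R_g: R_g‖R_L = (560 × 2670) / (560 + 2670) = 462.9 kΩ.
V_out = 30.0 × 462.9 / (663 + 462.9) = 30.0 × 462.9/1126 = 12.3 V.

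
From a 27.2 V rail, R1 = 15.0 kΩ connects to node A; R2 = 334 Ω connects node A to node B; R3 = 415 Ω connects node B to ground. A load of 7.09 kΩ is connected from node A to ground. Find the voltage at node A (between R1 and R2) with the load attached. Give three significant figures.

V ≈ 1.18 V

Below node A the series string R2+R3 = 749.0 Ω sits in parallel with the 7090 Ω load: 677.4 Ω.
V_A = 27.2 × 677.4/(15000 + 677.4) = 1.18 V.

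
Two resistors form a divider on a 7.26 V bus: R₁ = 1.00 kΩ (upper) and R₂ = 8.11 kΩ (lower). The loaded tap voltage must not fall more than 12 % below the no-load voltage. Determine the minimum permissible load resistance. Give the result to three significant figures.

Output resistance R_th = R₁‖R₂ = (1000 × 8110)/9110 = 890.2 Ω.
The fractional drop is R_th/(R_th + R_L); requiring this ≤ 0.120 gives R_L ≥ R_th(1/0.120 − 1) = 890.2 × 7.333 = 6.53 kΩ.

R_L(min) ≈ 6.53 kΩ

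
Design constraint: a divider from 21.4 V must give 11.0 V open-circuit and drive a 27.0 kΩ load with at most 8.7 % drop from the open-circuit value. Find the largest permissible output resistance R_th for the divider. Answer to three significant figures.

R_th ≤ 2.57 kΩ

Loading drop = R_th/(R_th + R_L) ≤ 0.0870, so R_th ≤ R_L · ε/(1−ε) = 27.0 kΩ × 0.0870/0.9130 = 2.57 kΩ.
(Any R1, R2 with R2/(R1+R2) = 0.514 and R1‖R2 ≤ 2.57 kΩ will meet the spec.)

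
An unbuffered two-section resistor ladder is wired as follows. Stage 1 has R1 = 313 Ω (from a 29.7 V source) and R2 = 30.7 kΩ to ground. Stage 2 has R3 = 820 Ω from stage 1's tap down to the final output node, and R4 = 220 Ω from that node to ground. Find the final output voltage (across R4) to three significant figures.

V_out ≈ 4.79 V

Stage 2 presents R3+R4 = 1040 Ω as a load on stage 1's tap.
Stage 1's lower leg becomes R2‖(R3+R4) = 1006 Ω, so V_mid = 29.7 × 1006/1319 = 22.65 V.
Stage 2 is itself unloaded: V_out = V_mid × R4/(R3+R4) = 22.65 × 220/1040 = 4.79 V.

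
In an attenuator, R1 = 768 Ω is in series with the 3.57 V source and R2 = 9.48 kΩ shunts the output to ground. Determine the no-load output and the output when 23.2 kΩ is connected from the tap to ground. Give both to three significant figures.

Unloaded: 3.30 V; loaded: 3.20 V

Open-circuit: V = 3.57 × 9480/(768 + 9480) = 3.30 V.
With the load, R2 becomes R2‖R_L = 6730 Ω, so V = 3.57 × 6730/7498 = 3.20 V.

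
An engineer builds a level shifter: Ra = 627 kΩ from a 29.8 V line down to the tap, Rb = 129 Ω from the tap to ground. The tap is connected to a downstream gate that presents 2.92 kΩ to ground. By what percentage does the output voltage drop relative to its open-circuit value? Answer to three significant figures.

The divider's output (Thévenin) resistance is Ra‖Rb = 129.0 Ω.
Fractional drop under load = R_th/(R_th + R_L) = 129.0 / (129.0 + 2920) = 0.04230.
So the output falls by 4.23 %.

4.23 %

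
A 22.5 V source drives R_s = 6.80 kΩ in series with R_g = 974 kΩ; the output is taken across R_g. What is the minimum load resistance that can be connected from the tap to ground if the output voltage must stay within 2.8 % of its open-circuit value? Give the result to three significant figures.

Output resistance R_th = R_s‖R_g = (6.80 × 974)/980.8 = 6.753 kΩ.
The fractional drop is R_th/(R_th + R_L); requiring this ≤ 0.0280 gives R_L ≥ R_th(1/0.0280 − 1) = 6.753 × 34.71 = 234 kΩ.

R_L(min) ≈ 234 kΩ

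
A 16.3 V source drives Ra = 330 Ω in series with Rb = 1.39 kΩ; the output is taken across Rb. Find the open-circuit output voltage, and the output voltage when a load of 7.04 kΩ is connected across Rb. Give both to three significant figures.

Open-circuit: V = 16.3 × 1390/(330 + 1390) = 13.2 V.
With the load, Rb becomes Rb‖R_L = 1161 Ω, so V = 16.3 × 1161/1491 = 12.7 V.

Unloaded: 13.2 V; loaded: 12.7 V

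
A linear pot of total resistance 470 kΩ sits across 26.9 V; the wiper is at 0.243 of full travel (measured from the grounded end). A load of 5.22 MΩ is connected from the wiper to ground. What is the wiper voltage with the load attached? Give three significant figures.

V ≈ 6.43 V

The wiper splits the pot into (1−α)R = 355.8 kΩ above and αR = 114.2 kΩ below.
Lower section ‖ load = 111.8 kΩ.
V_wiper = 26.9 × 111.8/(355.8 + 111.8) = 6.43 V.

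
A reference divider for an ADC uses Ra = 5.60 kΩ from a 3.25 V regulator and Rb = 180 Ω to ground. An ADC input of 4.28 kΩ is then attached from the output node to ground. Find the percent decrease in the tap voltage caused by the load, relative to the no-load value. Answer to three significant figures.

3.92 %

The divider's output (Thévenin) resistance is Ra‖Rb = 174.4 Ω.
Fractional drop under load = R_th/(R_th + R_L) = 174.4 / (174.4 + 4280) = 0.03915.
So the output falls by 3.92 %.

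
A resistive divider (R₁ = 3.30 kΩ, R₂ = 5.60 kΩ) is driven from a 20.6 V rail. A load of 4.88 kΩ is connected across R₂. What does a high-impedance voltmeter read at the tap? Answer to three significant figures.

The load sits in parallel with R₂: R₂‖R_L = (5.60 × 4.88) / (5.60 + 4.88) = 2.608 kΩ.
V_out = 20.6 × 2.608 / (3.30 + 2.608) = 20.6 × 2.608/5.908 = 9.09 V.

V_out ≈ 9.09 V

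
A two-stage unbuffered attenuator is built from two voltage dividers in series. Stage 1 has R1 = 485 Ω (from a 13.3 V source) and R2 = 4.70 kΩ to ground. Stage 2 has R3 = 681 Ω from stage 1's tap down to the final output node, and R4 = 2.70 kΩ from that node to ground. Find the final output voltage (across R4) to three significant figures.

V_out ≈ 8.52 V

Stage 2 presents R3+R4 = 3381 Ω as a load on stage 1's tap.
Stage 1's lower leg becomes R2‖(R3+R4) = 1966 Ω, so V_mid = 13.3 × 1966/2451 = 10.67 V.
Stage 2 is itself unloaded: V_out = V_mid × R4/(R3+R4) = 10.67 × 2700/3381 = 8.52 V.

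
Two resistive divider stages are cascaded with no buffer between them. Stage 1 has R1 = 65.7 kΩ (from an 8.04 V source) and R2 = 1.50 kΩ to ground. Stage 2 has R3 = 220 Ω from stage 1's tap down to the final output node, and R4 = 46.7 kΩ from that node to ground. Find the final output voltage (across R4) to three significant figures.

Stage 2 presents R3+R4 = 46920 Ω as a load on stage 1's tap.
Stage 1's lower leg becomes R2‖(R3+R4) = 1454 Ω, so V_mid = 8.04 × 1454/67150 = 0.1740 V.
Stage 2 is itself unloaded: V_out = V_mid × R4/(R3+R4) = 0.1740 × 46700/46920 = 0.173 V.

V_out ≈ 0.173 V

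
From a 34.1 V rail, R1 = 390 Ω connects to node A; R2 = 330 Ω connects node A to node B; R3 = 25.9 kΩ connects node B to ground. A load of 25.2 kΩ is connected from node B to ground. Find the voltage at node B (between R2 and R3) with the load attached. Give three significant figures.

V ≈ 32.3 V

At node B, R3 is in parallel with the load: R3‖R_L = 12770 Ω.
Below node A the resistance is R2 + (R3‖R_L) = 13100 Ω, so V_A = 34.1 × 13100/13490 = 33.11 V.
Then V_B = V_A × (R3‖R_L)/(R2 + R3‖R_L) = 33.11 × 12770/13100 = 32.3 V.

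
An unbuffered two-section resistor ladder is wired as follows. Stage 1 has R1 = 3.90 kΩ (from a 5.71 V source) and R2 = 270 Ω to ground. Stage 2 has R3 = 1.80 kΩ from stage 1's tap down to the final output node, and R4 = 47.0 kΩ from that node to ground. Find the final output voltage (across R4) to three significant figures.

V_out ≈ 0.354 V

Stage 2 presents R3+R4 = 48800 Ω as a load on stage 1's tap.
Stage 1's lower leg becomes R2‖(R3+R4) = 268.5 Ω, so V_mid = 5.71 × 268.5/4169 = 0.3678 V.
Stage 2 is itself unloaded: V_out = V_mid × R4/(R3+R4) = 0.3678 × 47000/48800 = 0.354 V.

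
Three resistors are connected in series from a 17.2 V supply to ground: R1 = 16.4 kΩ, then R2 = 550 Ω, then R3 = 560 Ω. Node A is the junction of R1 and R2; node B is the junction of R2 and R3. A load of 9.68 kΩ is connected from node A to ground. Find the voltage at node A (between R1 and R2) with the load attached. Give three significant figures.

V ≈ 0.985 V

Below node A the series string R2+R3 = 1110 Ω sits in parallel with the 9680 Ω load: 995.8 Ω.
V_A = 17.2 × 995.8/(16400 + 995.8) = 0.985 V.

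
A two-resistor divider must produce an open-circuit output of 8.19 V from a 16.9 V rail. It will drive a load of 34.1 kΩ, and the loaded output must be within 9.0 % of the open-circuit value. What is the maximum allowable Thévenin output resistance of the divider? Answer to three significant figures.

R_th ≤ 3.37 kΩ

Loading drop = R_th/(R_th + R_L) ≤ 0.0900, so R_th ≤ R_L · ε/(1−ε) = 34.1 kΩ × 0.0900/0.9100 = 3.37 kΩ.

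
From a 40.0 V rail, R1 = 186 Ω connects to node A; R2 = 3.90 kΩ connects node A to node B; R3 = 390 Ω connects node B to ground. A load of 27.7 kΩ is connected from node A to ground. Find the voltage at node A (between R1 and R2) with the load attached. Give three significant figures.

V ≈ 38.1 V

Below node A the series string R2+R3 = 4290 Ω sits in parallel with the 27700 Ω load: 3715 Ω.
V_A = 40.0 × 3715/(186 + 3715) = 38.1 V.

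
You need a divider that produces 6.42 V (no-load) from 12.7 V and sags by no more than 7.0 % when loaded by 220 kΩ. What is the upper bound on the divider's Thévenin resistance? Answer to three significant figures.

Loading drop = R_th/(R_th + R_L) ≤ 0.0700, so R_th ≤ R_L · ε/(1−ε) = 220 kΩ × 0.0700/0.9300 = 16.6 kΩ.

R_th ≤ 16.6 kΩ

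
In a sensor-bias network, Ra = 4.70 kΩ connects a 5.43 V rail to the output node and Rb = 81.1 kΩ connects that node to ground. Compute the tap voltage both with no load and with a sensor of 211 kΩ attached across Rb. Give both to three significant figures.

Unloaded: 5.13 V; loaded: 5.03 V

Open-circuit: V = 5.43 × 81.1/(4.70 + 81.1) = 5.13 V.
With the load, Rb becomes Rb‖R_L = 58.58 kΩ, so V = 5.43 × 58.58/63.28 = 5.03 V.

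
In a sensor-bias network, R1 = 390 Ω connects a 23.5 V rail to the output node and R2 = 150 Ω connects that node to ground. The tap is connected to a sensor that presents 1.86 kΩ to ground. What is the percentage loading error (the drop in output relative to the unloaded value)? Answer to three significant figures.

The divider's output (Thévenin) resistance is R1‖R2 = 108.3 Ω.
Fractional drop under load = R_th/(R_th + R_L) = 108.3 / (108.3 + 1860) = 0.05504.
So the output falls by 5.50 %.

5.50 %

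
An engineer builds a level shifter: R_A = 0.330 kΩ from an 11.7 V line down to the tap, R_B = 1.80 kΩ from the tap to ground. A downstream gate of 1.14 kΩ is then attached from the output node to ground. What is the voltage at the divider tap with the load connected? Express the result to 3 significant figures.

The load sits in parallel with R_B: R_B‖R_L = (1800 × 1140) / (1800 + 1140) = 698.0 Ω.
V_out = 11.7 × 698.0 / (330 + 698.0) = 11.7 × 698.0/1028 = 7.94 V.

V_out ≈ 7.94 V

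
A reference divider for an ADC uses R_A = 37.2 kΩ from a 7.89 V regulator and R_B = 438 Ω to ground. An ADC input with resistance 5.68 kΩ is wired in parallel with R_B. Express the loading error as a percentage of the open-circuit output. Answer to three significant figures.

7.08 %

The divider's output (Thévenin) resistance is R_A‖R_B = 432.9 Ω.
Fractional drop under load = R_th/(R_th + R_L) = 432.9 / (432.9 + 5680) = 0.07082.
So the output falls by 7.08 %.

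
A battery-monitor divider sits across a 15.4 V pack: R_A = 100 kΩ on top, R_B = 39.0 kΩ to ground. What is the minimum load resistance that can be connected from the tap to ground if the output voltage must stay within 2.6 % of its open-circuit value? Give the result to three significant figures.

Output resistance R_th = R_A‖R_B = (100 × 39.0)/139.0 = 28.06 kΩ.
The fractional drop is R_th/(R_th + R_L); requiring this ≤ 0.0260 gives R_L ≥ R_th(1/0.0260 − 1) = 28.06 × 37.46 = 1.05 MΩ.

R_L(min) ≈ 1.05 MΩ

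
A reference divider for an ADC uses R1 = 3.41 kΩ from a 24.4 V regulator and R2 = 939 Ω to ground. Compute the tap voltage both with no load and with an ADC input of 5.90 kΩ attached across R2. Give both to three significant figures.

Unloaded: 5.27 V; loaded: 4.68 V

Open-circuit: V = 24.4 × 939/(3410 + 939) = 5.27 V.
With the load, R2 becomes R2‖R_L = 810.1 Ω, so V = 24.4 × 810.1/4220 = 4.68 V.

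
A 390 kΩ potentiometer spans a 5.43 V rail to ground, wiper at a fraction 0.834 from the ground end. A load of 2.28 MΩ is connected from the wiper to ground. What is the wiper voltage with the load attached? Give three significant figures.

The wiper splits the pot into (1−α)R = 64.74 kΩ above and αR = 325.3 kΩ below.
Lower section ‖ load = 284.7 kΩ.
V_wiper = 5.43 × 284.7/(64.74 + 284.7) = 4.42 V.

V ≈ 4.42 V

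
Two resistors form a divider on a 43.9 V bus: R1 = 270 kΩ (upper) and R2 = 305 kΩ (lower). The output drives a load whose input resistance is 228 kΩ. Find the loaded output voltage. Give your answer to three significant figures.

The load sits in parallel with R2: R2‖R_L = (305 × 228) / (305 + 228) = 130.5 kΩ.
V_out = 43.9 × 130.5 / (270 + 130.5) = 43.9 × 130.5/400.5 = 14.3 V.
(Unloaded it would have been 23.3 V.)

V_out ≈ 14.3 V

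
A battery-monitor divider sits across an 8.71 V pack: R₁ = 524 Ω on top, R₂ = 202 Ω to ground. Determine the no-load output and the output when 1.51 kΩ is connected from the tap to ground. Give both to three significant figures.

Unloaded: 2.42 V; loaded: 2.21 V

Open-circuit: V = 8.71 × 202/(524 + 202) = 2.42 V.
With the load, R₂ becomes R₂‖R_L = 178.2 Ω, so V = 8.71 × 178.2/702.2 = 2.21 V.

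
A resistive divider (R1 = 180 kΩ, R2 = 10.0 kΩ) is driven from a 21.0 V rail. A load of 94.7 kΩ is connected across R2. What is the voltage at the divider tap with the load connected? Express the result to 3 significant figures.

V_out ≈ 1.00 V

The load sits in parallel with R2: R2‖R_L = (10.0 × 94.7) / (10.0 + 94.7) = 9.045 kΩ.
V_out = 21.0 × 9.045 / (180 + 9.045) = 21.0 × 9.045/189.0 = 1.00 V.
(Unloaded it would have been 1.11 V.)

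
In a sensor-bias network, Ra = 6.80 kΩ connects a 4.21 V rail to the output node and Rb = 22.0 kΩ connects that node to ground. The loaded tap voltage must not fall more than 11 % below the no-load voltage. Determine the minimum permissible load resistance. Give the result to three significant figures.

Output resistance R_th = Ra‖Rb = (6.80 × 22.0)/28.80 = 5.194 kΩ.
The fractional drop is R_th/(R_th + R_L); requiring this ≤ 0.110 gives R_L ≥ R_th(1/0.110 − 1) = 5.194 × 8.091 = 42.0 kΩ.

R_L(min) ≈ 42.0 kΩ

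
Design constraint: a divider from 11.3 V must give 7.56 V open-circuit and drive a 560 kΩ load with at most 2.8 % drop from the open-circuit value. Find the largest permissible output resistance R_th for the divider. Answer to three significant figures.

Loading drop = R_th/(R_th + R_L) ≤ 0.0280, so R_th ≤ R_L · ε/(1−ε) = 560 kΩ × 0.0280/0.9720 = 16.1 kΩ.

R_th ≤ 16.1 kΩ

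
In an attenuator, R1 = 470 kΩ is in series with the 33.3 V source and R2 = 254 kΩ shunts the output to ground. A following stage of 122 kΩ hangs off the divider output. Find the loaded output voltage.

The load sits in parallel with R2: R2‖R_L = (254 × 122) / (254 + 122) = 82.41 kΩ.
V_out = 33.3 × 82.41 / (470 + 82.41) = 33.3 × 82.41/552.4 = 4.97 V.
(Unloaded it would have been 11.7 V.)

V_out ≈ 4.97 V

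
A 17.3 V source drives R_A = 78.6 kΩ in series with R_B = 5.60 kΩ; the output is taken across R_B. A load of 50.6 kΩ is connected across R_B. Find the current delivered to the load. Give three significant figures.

I_L ≈ 0.0206 mA

R_B‖R_L = 5.042 kΩ; V_out = 17.3 × 5.042/83.64 = 1.043 V.
I_L = V_out / R_L = 1.043 / 50.6 kΩ = 0.0206 mA.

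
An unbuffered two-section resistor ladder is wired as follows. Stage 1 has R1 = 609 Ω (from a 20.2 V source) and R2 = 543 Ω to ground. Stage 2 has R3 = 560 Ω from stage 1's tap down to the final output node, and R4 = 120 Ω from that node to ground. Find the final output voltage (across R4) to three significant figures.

V_out ≈ 1.18 V

Stage 2 presents R3+R4 = 680.0 Ω as a load on stage 1's tap.
Stage 1's lower leg becomes R2‖(R3+R4) = 301.9 Ω, so V_mid = 20.2 × 301.9/910.9 = 6.695 V.
Stage 2 is itself unloaded: V_out = V_mid × R4/(R3+R4) = 6.695 × 120/680.0 = 1.18 V.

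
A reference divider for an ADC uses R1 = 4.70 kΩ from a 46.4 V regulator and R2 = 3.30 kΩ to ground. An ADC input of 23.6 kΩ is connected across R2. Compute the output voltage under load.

The load sits in parallel with R2: R2‖R_L = (3.30 × 23.6) / (3.30 + 23.6) = 2.895 kΩ.
V_out = 46.4 × 2.895 / (4.70 + 2.895) = 46.4 × 2.895/7.595 = 17.7 V.

V_out ≈ 17.7 V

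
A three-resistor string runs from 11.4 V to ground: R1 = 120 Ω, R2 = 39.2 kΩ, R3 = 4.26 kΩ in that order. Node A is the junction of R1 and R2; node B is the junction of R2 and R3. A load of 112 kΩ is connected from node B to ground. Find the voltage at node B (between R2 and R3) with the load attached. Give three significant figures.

V ≈ 1.08 V

At node B, R3 is in parallel with the load: R3‖R_L = 4104 Ω.
Below node A the resistance is R2 + (R3‖R_L) = 43300 Ω, so V_A = 11.4 × 43300/43420 = 11.37 V.
Then V_B = V_A × (R3‖R_L)/(R2 + R3‖R_L) = 11.37 × 4104/43300 = 1.08 V.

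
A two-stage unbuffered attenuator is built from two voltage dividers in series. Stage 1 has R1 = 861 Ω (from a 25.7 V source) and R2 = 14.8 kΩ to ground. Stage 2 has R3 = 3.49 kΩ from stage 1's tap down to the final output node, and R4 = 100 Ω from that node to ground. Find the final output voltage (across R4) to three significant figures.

Stage 2 presents R3+R4 = 3590 Ω as a load on stage 1's tap.
Stage 1's lower leg becomes R2‖(R3+R4) = 2889 Ω, so V_mid = 25.7 × 2889/3750 = 19.80 V.
Stage 2 is itself unloaded: V_out = V_mid × R4/(R3+R4) = 19.80 × 100/3590 = 0.552 V.

V_out ≈ 0.552 V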